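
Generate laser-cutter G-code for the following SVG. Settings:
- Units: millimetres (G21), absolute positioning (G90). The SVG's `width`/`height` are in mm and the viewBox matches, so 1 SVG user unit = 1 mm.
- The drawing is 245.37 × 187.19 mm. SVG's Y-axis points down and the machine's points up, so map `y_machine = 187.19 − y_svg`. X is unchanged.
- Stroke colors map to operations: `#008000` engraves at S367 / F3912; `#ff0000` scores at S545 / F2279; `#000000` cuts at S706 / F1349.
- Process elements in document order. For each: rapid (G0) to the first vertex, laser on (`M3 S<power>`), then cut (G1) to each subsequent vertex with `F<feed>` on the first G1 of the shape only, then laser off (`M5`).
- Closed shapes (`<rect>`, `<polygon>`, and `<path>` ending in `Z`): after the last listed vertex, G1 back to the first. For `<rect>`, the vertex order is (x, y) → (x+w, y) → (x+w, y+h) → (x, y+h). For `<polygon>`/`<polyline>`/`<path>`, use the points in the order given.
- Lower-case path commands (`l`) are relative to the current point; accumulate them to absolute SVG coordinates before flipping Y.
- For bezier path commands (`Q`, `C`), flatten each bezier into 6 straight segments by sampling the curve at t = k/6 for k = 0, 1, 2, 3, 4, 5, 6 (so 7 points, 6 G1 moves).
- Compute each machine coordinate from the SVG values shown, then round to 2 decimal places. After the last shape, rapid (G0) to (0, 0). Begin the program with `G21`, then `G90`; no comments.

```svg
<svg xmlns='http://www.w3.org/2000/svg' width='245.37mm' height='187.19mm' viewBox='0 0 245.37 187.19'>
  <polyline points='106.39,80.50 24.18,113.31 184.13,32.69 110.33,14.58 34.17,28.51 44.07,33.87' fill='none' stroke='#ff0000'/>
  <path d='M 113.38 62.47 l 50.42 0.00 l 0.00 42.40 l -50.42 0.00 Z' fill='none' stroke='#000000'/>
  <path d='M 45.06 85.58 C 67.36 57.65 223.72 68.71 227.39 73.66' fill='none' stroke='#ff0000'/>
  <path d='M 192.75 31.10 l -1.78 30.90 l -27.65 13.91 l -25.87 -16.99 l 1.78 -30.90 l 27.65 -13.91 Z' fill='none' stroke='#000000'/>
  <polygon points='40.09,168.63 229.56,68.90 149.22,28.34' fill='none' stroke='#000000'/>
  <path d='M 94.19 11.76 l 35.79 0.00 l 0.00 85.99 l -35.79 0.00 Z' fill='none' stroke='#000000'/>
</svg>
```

G21
G90
G0 X106.39 Y106.69
M3 S545
G1 X24.18 Y73.88 F2279
G1 X184.13 Y154.50
G1 X110.33 Y172.61
G1 X34.17 Y158.68
G1 X44.07 Y153.32
M5
G0 X113.38 Y124.72
M3 S706
G1 X163.80 Y124.72 F1349
G1 X163.80 Y82.32
G1 X113.38 Y82.32
G1 X113.38 Y124.72
M5
G0 X45.06 Y101.61
M3 S545
G1 X66.05 Y112.53 F2279
G1 X101.43 Y118.21
G1 X143.21 Y119.90
G1 X183.44 Y118.85
G1 X214.16 Y116.31
G1 X227.39 Y113.53
M5
G0 X192.75 Y156.09
M3 S706
G1 X190.97 Y125.19 F1349
G1 X163.32 Y111.28
G1 X137.45 Y128.27
G1 X139.23 Y159.17
G1 X166.88 Y173.08
G1 X192.75 Y156.09
M5
G0 X40.09 Y18.56
M3 S706
G1 X229.56 Y118.29 F1349
G1 X149.22 Y158.85
G1 X40.09 Y18.56
M5
G0 X94.19 Y175.43
M3 S706
G1 X129.98 Y175.43 F1349
G1 X129.98 Y89.44
G1 X94.19 Y89.44
G1 X94.19 Y175.43
M5
G0 X0.00 Y0.00

viewBox `0 0 245.37 187.19` with mm width/height → 1 unit = 1 mm. Flip: y_m = 187.19 − y_svg.

**Shape 1** — `<polyline>` open polyline, stroke `#ff0000` → score (S545, F2279). Machine vertices: (106.39,106.69) → (24.18,73.88) → (184.13,154.50) → (110.33,172.61) → (34.17,158.68) → (44.07,153.32). Open path.

**Shape 2** — `<path>` rectangle, stroke `#000000` → cut (S706, F1349). Machine vertices: (113.38,124.72) → (163.80,124.72) → (163.80,82.32) → (113.38,82.32) → (113.38,124.72). Closed: final G1 returns to the first vertex.

**Shape 3** — `<path>` cubic bezier, stroke `#ff0000` → score (S545, F2279). Control points (SVG): P0=(45.06,85.58), P1=(67.36,57.65), P2=(223.72,68.71), P3=(227.39,73.66); sampled at t=k/6. Machine vertices: (45.06,101.61) → (66.05,112.53) → (101.43,118.21) → (143.21,119.90) → (183.44,118.85) → (214.16,116.31) → (227.39,113.53). Open path.

**Shape 4** — `<path>` regular polygon, stroke `#000000` → cut (S706, F1349). Machine vertices: (192.75,156.09) → (190.97,125.19) → (163.32,111.28) → (137.45,128.27) → (139.23,159.17) → (166.88,173.08) → (192.75,156.09). Closed: final G1 returns to the first vertex.

**Shape 5** — `<polygon>` closed polygon, stroke `#000000` → cut (S706, F1349). Machine vertices: (40.09,18.56) → (229.56,118.29) → (149.22,158.85) → (40.09,18.56). Closed: final G1 returns to the first vertex.

**Shape 6** — `<path>` rectangle, stroke `#000000` → cut (S706, F1349). Machine vertices: (94.19,175.43) → (129.98,175.43) → (129.98,89.44) → (94.19,89.44) → (94.19,175.43). Closed: final G1 returns to the first vertex.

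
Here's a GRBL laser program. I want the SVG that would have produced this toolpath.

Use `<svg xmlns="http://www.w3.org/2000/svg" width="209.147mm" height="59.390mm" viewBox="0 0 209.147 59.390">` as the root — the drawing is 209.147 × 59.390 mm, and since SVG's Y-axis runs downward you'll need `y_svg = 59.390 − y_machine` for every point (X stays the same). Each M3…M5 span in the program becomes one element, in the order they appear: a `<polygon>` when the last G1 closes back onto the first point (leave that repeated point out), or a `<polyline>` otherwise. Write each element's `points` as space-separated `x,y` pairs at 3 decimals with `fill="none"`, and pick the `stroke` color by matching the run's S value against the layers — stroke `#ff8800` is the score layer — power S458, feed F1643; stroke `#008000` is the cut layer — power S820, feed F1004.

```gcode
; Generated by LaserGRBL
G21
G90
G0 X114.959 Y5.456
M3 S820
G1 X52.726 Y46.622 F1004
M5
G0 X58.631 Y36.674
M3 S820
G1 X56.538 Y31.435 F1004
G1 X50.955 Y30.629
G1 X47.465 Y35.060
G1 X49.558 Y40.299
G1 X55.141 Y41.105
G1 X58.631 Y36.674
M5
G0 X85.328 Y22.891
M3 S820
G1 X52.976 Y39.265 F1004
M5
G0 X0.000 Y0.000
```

Each laser-on run becomes one SVG element. Flip Y back into SVG space with y_svg = 59.390 − y_machine. Every run uses S820, so all elements get stroke `#008000` (cut).

Run 1: The run is open, so emit a `<polyline>` with points (Y-flipped): 114.959,53.934 52.726,12.768.

Run 2: The run returns to its start, so emit a `<polygon>` with points (Y-flipped): 58.631,22.716 56.538,27.955 50.955,28.761 47.465,24.330 49.558,19.091 55.141,18.285.

Run 3: The run is open, so emit a `<polyline>` with points (Y-flipped): 85.328,36.499 52.976,20.125.

<svg xmlns="http://www.w3.org/2000/svg" width="209.147mm" height="59.390mm" viewBox="0 0 209.147 59.390">
  <polyline points="114.959,53.934 52.726,12.768" fill="none" stroke="#008000"/>
  <polygon points="58.631,22.716 56.538,27.955 50.955,28.761 47.465,24.330 49.558,19.091 55.141,18.285" fill="none" stroke="#008000"/>
  <polyline points="85.328,36.499 52.976,20.125" fill="none" stroke="#008000"/>
</svg>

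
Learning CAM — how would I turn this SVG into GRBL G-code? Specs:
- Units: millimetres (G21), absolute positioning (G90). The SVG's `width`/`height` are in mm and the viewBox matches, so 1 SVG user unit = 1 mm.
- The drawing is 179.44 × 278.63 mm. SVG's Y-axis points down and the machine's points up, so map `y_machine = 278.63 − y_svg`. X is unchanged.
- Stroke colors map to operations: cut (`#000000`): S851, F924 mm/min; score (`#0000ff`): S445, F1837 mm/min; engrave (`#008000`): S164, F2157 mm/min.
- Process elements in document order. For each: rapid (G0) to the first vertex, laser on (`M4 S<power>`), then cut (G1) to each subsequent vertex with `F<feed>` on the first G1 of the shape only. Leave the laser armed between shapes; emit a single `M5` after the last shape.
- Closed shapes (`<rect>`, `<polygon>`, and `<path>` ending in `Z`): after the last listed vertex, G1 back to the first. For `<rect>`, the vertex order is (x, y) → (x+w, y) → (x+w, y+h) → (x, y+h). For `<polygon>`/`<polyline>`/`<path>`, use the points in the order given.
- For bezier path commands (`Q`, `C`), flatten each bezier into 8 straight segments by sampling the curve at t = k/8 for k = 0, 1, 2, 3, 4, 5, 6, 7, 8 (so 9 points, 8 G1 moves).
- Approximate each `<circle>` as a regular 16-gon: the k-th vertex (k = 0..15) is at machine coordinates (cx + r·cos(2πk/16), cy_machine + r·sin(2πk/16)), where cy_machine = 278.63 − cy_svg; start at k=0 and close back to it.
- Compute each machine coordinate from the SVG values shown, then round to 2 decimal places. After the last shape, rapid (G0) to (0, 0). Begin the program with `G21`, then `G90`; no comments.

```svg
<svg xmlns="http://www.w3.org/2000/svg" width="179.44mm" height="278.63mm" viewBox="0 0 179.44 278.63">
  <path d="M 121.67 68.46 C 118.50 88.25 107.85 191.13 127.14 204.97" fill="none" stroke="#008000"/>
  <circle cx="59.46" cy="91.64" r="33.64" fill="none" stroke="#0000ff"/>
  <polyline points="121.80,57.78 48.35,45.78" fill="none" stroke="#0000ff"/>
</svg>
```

Since the viewBox matches the mm dimensions, user units are millimetres directly. The only transform is the Y-flip y_m = 278.63 − y_svg.

Shape 1 is a cubic bezier drawn with `<path>`. Its stroke #008000 means engrave at S164, F2157. After flipping Y the toolpath is (121.67,210.17) → (120.20,199.19) → (118.47,182.44) → (116.92,161.93) → (115.98,139.68) → (116.10,117.72) → (117.70,98.05) → (121.24,82.69) → (127.14,73.66).

Shape 2 is a circle drawn with `<circle>`. Its stroke #0000ff means score at S445, F1837. After flipping Y the toolpath is (93.10,186.99) → (90.54,199.86) → (83.25,210.78) → (72.33,218.07) → (59.46,220.63) → (46.59,218.07) → (35.67,210.78) → (28.38,199.86) → (25.82,186.99) → (28.38,174.12) → (35.67,163.20) → (46.59,155.91) → (59.46,153.35) → (72.33,155.91) → (83.25,163.20) → (90.54,174.12) → (93.10,186.99), returning to the start.

Shape 3 is a line segment drawn with `<polyline>`. Its stroke #0000ff means score at S445, F1837. After flipping Y the toolpath is (121.80,220.85) → (48.35,232.85).

G21
G90
G0 X121.67 Y210.17
M4 S164
G1 X120.20 Y199.19 F2157
G1 X118.47 Y182.44
G1 X116.92 Y161.93
G1 X115.98 Y139.68
G1 X116.10 Y117.72
G1 X117.70 Y98.05
G1 X121.24 Y82.69
G1 X127.14 Y73.66
G0 X93.10 Y186.99
M4 S445
G1 X90.54 Y199.86 F1837
G1 X83.25 Y210.78
G1 X72.33 Y218.07
G1 X59.46 Y220.63
G1 X46.59 Y218.07
G1 X35.67 Y210.78
G1 X28.38 Y199.86
G1 X25.82 Y186.99
G1 X28.38 Y174.12
G1 X35.67 Y163.20
G1 X46.59 Y155.91
G1 X59.46 Y153.35
G1 X72.33 Y155.91
G1 X83.25 Y163.20
G1 X90.54 Y174.12
G1 X93.10 Y186.99
G0 X121.80 Y220.85
M4 S445
G1 X48.35 Y232.85 F1837
M5
G0 X0.00 Y0.00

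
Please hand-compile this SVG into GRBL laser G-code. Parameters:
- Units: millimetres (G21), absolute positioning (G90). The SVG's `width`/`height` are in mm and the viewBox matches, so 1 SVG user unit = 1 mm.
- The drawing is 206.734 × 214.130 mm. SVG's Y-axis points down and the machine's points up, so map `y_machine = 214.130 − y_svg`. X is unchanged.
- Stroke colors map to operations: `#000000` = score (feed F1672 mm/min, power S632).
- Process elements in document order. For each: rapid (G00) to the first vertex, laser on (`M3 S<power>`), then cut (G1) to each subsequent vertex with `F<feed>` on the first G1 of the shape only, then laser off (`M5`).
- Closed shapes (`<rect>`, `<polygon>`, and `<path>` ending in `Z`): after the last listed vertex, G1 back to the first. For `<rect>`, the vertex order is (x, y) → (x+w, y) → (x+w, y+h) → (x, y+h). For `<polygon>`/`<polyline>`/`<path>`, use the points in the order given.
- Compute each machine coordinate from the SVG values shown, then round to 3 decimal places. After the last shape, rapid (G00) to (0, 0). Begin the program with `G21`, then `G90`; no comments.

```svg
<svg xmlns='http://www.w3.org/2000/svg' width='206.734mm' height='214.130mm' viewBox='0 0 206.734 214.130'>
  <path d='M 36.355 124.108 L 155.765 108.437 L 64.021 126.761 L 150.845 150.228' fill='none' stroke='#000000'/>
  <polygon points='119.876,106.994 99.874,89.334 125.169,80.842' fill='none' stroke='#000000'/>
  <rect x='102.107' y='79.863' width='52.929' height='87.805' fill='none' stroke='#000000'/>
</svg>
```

1 u = 1 mm; y_m = 214.130 − y.

[1] `<path>` open polyline, #000000→score S632 F1672: (36.355,90.022) → (155.765,105.693) → (64.021,87.369) → (150.845,63.902)

[2] `<polygon>` regular polygon, #000000→score S632 F1672: (119.876,107.136) → (99.874,124.796) → (125.169,133.288) → (119.876,107.136) (closed)

[3] `<rect>` rectangle, #000000→score S632 F1672: (102.107,134.267) → (155.036,134.267) → (155.036,46.462) → (102.107,46.462) → (102.107,134.267) (closed)

G21
G90
G00 X36.355 Y90.022
M3 S632
G1 X155.765 Y105.693 F1672
G1 X64.021 Y87.369
G1 X150.845 Y63.902
M5
G00 X119.876 Y107.136
M3 S632
G1 X99.874 Y124.796 F1672
G1 X125.169 Y133.288
G1 X119.876 Y107.136
M5
G00 X102.107 Y134.267
M3 S632
G1 X155.036 Y134.267 F1672
G1 X155.036 Y46.462
G1 X102.107 Y46.462
G1 X102.107 Y134.267
M5
G00 X0.000 Y0.000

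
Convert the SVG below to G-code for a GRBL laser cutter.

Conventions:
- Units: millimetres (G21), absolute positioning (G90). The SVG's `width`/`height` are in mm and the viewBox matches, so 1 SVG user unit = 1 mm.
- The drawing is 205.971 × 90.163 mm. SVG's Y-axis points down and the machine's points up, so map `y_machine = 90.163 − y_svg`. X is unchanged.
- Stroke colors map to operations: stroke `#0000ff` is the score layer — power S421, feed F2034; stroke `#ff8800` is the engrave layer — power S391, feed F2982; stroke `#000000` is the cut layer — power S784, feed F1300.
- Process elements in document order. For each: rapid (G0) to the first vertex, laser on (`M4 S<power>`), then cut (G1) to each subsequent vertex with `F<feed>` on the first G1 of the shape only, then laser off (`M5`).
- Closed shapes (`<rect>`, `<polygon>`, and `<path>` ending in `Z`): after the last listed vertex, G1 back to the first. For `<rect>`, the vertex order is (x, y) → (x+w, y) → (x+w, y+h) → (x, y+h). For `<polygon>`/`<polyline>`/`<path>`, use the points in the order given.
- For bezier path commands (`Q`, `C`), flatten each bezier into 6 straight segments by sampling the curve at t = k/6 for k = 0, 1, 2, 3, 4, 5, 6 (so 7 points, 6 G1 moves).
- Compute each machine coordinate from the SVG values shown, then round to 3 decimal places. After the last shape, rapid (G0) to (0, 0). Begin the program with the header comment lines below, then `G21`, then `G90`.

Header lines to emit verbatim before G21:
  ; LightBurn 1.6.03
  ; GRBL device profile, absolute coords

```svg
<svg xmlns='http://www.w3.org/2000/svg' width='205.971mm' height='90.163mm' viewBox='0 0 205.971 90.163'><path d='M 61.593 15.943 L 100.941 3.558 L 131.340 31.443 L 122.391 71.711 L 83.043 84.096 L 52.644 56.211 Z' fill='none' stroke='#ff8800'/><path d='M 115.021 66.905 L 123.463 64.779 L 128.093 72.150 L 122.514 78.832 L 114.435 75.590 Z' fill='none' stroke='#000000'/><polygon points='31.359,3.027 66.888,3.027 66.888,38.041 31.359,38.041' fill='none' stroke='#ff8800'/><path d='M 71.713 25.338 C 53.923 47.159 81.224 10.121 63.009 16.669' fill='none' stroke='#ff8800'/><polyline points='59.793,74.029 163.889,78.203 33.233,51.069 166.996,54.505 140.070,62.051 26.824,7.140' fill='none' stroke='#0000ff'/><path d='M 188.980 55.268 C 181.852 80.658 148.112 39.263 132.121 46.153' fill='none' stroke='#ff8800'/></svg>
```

; LightBurn 1.6.03
; GRBL device profile, absolute coords
G21
G90
G0 X61.593 Y74.220
M4 S391
G1 X100.941 Y86.605 F2982
G1 X131.340 Y58.720
G1 X122.391 Y18.452
G1 X83.043 Y6.067
G1 X52.644 Y33.952
G1 X61.593 Y74.220
M5
G0 X115.021 Y23.258
M4 S784
G1 X123.463 Y25.384 F1300
G1 X128.093 Y18.013
G1 X122.514 Y11.331
G1 X114.435 Y14.573
G1 X115.021 Y23.258
M5
G0 X31.359 Y87.136
M4 S391
G1 X66.888 Y87.136 F2982
G1 X66.888 Y52.122
G1 X31.359 Y52.122
G1 X31.359 Y87.136
M5
G0 X71.713 Y64.825
M4 S391
G1 X66.156 Y58.345 F2982
G1 X65.598 Y58.829
G1 X67.520 Y63.432
G1 X69.408 Y69.308
G1 X68.743 Y73.610
G1 X63.009 Y73.494
M5
G0 X59.793 Y16.134
M4 S421
G1 X163.889 Y11.960 F2034
G1 X33.233 Y39.094
G1 X166.996 Y35.658
G1 X140.070 Y28.112
G1 X26.824 Y83.023
M5
G0 X188.980 Y34.895
M4 S391
G1 X183.404 Y27.233 F2982
G1 X174.624 Y27.505
G1 X163.874 Y32.515
G1 X152.385 Y39.067
G1 X141.390 Y43.964
G1 X132.121 Y44.010
M5
G0 X0.000 Y0.000

viewBox `0 0 205.971 90.163` with mm width/height → 1 unit = 1 mm. Flip: y_m = 90.163 − y_svg.

**Shape 1** — `<path>` regular polygon, stroke `#ff8800` → engrave (S391, F2982). Machine vertices: (61.593,74.220) → (100.941,86.605) → (131.340,58.720) → (122.391,18.452) → (83.043,6.067) → (52.644,33.952) → (61.593,74.220). Closed: final G1 returns to the first vertex.

**Shape 2** — `<path>` regular polygon, stroke `#000000` → cut (S784, F1300). Machine vertices: (115.021,23.258) → (123.463,25.384) → (128.093,18.013) → (122.514,11.331) → (114.435,14.573) → (115.021,23.258). Closed: final G1 returns to the first vertex.

**Shape 3** — `<polygon>` rectangle, stroke `#ff8800` → engrave (S391, F2982). Machine vertices: (31.359,87.136) → (66.888,87.136) → (66.888,52.122) → (31.359,52.122) → (31.359,87.136). Closed: final G1 returns to the first vertex.

**Shape 4** — `<path>` cubic bezier, stroke `#ff8800` → engrave (S391, F2982). Control points (SVG): P0=(71.713,25.338), P1=(53.923,47.159), P2=(81.224,10.121), P3=(63.009,16.669); sampled at t=k/6. Machine vertices: (71.713,64.825) → (66.156,58.345) → (65.598,58.829) → (67.520,63.432) → (69.408,69.308) → (68.743,73.610) → (63.009,73.494). Open path.

**Shape 5** — `<polyline>` open polyline, stroke `#0000ff` → score (S421, F2034). Machine vertices: (59.793,16.134) → (163.889,11.960) → (33.233,39.094) → (166.996,35.658) → (140.070,28.112) → (26.824,83.023). Open path.

**Shape 6** — `<path>` cubic bezier, stroke `#ff8800` → engrave (S391, F2982). Control points (SVG): P0=(188.980,55.268), P1=(181.852,80.658), P2=(148.112,39.263), P3=(132.121,46.153); sampled at t=k/6. Machine vertices: (188.980,34.895) → (183.404,27.233) → (174.624,27.505) → (163.874,32.515) → (152.385,39.067) → (141.390,43.964) → (132.121,44.010). Open path.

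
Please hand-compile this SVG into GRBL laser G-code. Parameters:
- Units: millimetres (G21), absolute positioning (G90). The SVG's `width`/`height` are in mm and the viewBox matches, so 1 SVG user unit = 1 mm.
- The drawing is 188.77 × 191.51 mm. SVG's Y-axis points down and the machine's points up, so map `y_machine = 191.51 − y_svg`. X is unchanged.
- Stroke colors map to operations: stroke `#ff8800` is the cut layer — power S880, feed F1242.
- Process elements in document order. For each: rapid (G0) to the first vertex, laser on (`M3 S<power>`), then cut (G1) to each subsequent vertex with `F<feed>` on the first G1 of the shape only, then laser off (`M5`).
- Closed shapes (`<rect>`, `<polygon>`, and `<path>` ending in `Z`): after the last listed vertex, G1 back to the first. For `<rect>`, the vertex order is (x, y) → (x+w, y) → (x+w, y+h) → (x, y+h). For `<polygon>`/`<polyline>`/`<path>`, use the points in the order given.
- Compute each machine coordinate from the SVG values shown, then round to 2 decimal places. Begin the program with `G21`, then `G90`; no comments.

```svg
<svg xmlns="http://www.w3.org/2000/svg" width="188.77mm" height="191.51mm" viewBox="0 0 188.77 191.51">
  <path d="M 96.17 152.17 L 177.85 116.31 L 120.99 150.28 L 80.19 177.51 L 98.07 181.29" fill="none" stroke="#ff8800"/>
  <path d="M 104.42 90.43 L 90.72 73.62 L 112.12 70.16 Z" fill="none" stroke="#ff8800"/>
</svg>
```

G21
G90
G0 X96.17 Y39.34
M3 S880
G1 X177.85 Y75.20 F1242
G1 X120.99 Y41.23
G1 X80.19 Y14.00
G1 X98.07 Y10.22
M5
G0 X104.42 Y101.08
M3 S880
G1 X90.72 Y117.89 F1242
G1 X112.12 Y121.35
G1 X104.42 Y101.08
M5

viewBox `0 0 188.77 191.51` with mm width/height → 1 unit = 1 mm. Flip: y_m = 191.51 − y_svg.

**Shape 1** — `<path>` open polyline, stroke `#ff8800` → cut (S880, F1242). Machine vertices: (96.17,39.34) → (177.85,75.20) → (120.99,41.23) → (80.19,14.00) → (98.07,10.22). Open path.

**Shape 2** — `<path>` regular polygon, stroke `#ff8800` → cut (S880, F1242). Machine vertices: (104.42,101.08) → (90.72,117.89) → (112.12,121.35) → (104.42,101.08). Closed: final G1 returns to the first vertex.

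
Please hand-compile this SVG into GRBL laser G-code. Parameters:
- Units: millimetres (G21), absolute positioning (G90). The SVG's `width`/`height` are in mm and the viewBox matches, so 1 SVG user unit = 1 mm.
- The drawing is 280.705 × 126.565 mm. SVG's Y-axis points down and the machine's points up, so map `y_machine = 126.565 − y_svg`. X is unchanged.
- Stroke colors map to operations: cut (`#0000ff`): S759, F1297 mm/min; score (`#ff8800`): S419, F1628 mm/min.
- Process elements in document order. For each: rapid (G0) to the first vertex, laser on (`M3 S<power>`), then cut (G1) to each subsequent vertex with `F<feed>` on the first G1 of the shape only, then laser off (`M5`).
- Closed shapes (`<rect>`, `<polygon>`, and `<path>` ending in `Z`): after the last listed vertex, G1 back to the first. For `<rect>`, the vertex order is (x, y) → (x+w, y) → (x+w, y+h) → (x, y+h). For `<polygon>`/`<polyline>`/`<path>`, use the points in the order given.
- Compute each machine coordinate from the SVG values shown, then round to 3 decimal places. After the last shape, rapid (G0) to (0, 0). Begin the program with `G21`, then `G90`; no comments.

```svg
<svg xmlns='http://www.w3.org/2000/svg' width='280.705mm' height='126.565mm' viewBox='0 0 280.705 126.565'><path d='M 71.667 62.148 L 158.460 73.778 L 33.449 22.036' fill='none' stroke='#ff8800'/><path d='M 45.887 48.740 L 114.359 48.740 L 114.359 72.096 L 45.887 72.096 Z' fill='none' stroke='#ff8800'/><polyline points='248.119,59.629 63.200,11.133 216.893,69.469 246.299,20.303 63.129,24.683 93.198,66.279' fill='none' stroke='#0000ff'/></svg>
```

G21
G90
G0 X71.667 Y64.417
M3 S419
G1 X158.460 Y52.787 F1628
G1 X33.449 Y104.529
M5
G0 X45.887 Y77.825
M3 S419
G1 X114.359 Y77.825 F1628
G1 X114.359 Y54.469
G1 X45.887 Y54.469
G1 X45.887 Y77.825
M5
G0 X248.119 Y66.936
M3 S759
G1 X63.200 Y115.432 F1297
G1 X216.893 Y57.096
G1 X246.299 Y106.262
G1 X63.129 Y101.882
G1 X93.198 Y60.286
M5
G0 X0.000 Y0.000

Since the viewBox matches the mm dimensions, user units are millimetres directly. The only transform is the Y-flip y_m = 126.565 − y_svg.

Shape 1 is a open polyline drawn with `<path>`. Its stroke #ff8800 means score at S419, F1628. After flipping Y the toolpath is (71.667,64.417) → (158.460,52.787) → (33.449,104.529).

Shape 2 is a rectangle drawn with `<path>`. Its stroke #ff8800 means score at S419, F1628. After flipping Y the toolpath is (45.887,77.825) → (114.359,77.825) → (114.359,54.469) → (45.887,54.469) → (45.887,77.825), returning to the start.

Shape 3 is a open polyline drawn with `<polyline>`. Its stroke #0000ff means cut at S759, F1297. After flipping Y the toolpath is (248.119,66.936) → (63.200,115.432) → (216.893,57.096) → (246.299,106.262) → (63.129,101.882) → (93.198,60.286).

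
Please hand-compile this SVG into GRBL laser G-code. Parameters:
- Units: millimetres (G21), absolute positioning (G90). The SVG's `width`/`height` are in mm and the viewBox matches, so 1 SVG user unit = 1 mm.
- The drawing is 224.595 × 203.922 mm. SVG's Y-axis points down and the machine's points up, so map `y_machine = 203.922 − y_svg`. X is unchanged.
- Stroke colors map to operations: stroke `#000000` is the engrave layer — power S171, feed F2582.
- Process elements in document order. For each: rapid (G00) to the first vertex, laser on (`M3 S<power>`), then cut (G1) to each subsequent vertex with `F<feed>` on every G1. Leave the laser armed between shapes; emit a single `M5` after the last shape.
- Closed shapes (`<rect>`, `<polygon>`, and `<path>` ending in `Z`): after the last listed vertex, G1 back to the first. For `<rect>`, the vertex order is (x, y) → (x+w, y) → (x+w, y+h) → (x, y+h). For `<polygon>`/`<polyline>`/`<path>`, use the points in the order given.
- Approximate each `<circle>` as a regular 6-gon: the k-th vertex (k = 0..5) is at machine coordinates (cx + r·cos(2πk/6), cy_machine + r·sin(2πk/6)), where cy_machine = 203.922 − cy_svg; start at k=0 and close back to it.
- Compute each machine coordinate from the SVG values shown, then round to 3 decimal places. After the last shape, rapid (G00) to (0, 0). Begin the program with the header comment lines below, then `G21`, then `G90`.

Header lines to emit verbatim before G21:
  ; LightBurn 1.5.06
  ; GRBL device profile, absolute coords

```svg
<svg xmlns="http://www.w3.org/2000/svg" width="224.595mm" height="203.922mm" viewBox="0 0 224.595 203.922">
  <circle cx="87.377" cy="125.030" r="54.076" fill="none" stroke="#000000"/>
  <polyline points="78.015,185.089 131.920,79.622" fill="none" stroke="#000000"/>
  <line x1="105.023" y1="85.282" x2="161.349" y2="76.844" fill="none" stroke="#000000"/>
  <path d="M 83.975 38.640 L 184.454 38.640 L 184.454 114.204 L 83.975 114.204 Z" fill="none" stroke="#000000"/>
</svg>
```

Since the viewBox matches the mm dimensions, user units are millimetres directly. The only transform is the Y-flip y_m = 203.922 − y_svg.

Shape 1 is a circle drawn with `<circle>`. Its stroke #000000 means engrave at S171, F2582. After flipping Y the toolpath is (141.453,78.892) → (114.415,125.723) → (60.339,125.723) → (33.301,78.892) → (60.339,32.061) → (114.415,32.061) → (141.453,78.892), returning to the start.

Shape 2 is a line segment drawn with `<polyline>`. Its stroke #000000 means engrave at S171, F2582. After flipping Y the toolpath is (78.015,18.833) → (131.920,124.300).

Shape 3 is a line segment drawn with `<line>`. Its stroke #000000 means engrave at S171, F2582. After flipping Y the toolpath is (105.023,118.640) → (161.349,127.078).

Shape 4 is a rectangle drawn with `<path>`. Its stroke #000000 means engrave at S171, F2582. After flipping Y the toolpath is (83.975,165.282) → (184.454,165.282) → (184.454,89.718) → (83.975,89.718) → (83.975,165.282), returning to the start.

; LightBurn 1.5.06
; GRBL device profile, absolute coords
G21
G90
G00 X141.453 Y78.892
M3 S171
G1 X114.415 Y125.723 F2582
G1 X60.339 Y125.723 F2582
G1 X33.301 Y78.892 F2582
G1 X60.339 Y32.061 F2582
G1 X114.415 Y32.061 F2582
G1 X141.453 Y78.892 F2582
G00 X78.015 Y18.833
M3 S171
G1 X131.920 Y124.300 F2582
G00 X105.023 Y118.640
M3 S171
G1 X161.349 Y127.078 F2582
G00 X83.975 Y165.282
M3 S171
G1 X184.454 Y165.282 F2582
G1 X184.454 Y89.718 F2582
G1 X83.975 Y89.718 F2582
G1 X83.975 Y165.282 F2582
M5
G00 X0.000 Y0.000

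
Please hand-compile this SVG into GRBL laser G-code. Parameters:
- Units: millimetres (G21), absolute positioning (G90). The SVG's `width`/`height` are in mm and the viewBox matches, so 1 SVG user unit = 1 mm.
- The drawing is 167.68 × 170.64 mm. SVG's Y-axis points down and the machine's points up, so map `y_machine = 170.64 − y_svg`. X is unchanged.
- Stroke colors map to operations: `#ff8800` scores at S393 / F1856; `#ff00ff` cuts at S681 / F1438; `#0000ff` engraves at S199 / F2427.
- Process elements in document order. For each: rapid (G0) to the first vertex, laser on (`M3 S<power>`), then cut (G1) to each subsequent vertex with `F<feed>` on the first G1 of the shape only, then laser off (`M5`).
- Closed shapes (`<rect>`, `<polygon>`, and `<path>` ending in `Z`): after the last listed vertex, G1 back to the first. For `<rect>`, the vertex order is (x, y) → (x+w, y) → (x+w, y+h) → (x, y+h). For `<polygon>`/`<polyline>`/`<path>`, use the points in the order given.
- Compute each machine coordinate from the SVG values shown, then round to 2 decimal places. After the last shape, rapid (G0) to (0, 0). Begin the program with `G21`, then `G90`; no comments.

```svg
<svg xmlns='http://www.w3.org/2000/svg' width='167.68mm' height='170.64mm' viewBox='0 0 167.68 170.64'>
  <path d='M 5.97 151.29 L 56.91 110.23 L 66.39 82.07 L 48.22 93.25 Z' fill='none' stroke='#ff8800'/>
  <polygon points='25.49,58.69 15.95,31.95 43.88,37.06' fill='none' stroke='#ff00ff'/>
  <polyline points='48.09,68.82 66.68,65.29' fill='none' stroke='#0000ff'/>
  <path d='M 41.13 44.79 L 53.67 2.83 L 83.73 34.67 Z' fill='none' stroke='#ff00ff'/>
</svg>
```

G21
G90
G0 X5.97 Y19.35
M3 S393
G1 X56.91 Y60.41 F1856
G1 X66.39 Y88.57
G1 X48.22 Y77.39
G1 X5.97 Y19.35
M5
G0 X25.49 Y111.95
M3 S681
G1 X15.95 Y138.69 F1438
G1 X43.88 Y133.58
G1 X25.49 Y111.95
M5
G0 X48.09 Y101.82
M3 S199
G1 X66.68 Y105.35 F2427
M5
G0 X41.13 Y125.85
M3 S681
G1 X53.67 Y167.81 F1438
G1 X83.73 Y135.97
G1 X41.13 Y125.85
M5
G0 X0.00 Y0.00

1 u = 1 mm; y_m = 170.64 − y.

[1] `<path>` closed polygon, #ff8800→score S393 F1856: (5.97,19.35) → (56.91,60.41) → (66.39,88.57) → (48.22,77.39) → (5.97,19.35) (closed)

[2] `<polygon>` regular polygon, #ff00ff→cut S681 F1438: (25.49,111.95) → (15.95,138.69) → (43.88,133.58) → (25.49,111.95) (closed)

[3] `<polyline>` line segment, #0000ff→engrave S199 F2427: (48.09,101.82) → (66.68,105.35)

[4] `<path>` regular polygon, #ff00ff→cut S681 F1438: (41.13,125.85) → (53.67,167.81) → (83.73,135.97) → (41.13,125.85) (closed)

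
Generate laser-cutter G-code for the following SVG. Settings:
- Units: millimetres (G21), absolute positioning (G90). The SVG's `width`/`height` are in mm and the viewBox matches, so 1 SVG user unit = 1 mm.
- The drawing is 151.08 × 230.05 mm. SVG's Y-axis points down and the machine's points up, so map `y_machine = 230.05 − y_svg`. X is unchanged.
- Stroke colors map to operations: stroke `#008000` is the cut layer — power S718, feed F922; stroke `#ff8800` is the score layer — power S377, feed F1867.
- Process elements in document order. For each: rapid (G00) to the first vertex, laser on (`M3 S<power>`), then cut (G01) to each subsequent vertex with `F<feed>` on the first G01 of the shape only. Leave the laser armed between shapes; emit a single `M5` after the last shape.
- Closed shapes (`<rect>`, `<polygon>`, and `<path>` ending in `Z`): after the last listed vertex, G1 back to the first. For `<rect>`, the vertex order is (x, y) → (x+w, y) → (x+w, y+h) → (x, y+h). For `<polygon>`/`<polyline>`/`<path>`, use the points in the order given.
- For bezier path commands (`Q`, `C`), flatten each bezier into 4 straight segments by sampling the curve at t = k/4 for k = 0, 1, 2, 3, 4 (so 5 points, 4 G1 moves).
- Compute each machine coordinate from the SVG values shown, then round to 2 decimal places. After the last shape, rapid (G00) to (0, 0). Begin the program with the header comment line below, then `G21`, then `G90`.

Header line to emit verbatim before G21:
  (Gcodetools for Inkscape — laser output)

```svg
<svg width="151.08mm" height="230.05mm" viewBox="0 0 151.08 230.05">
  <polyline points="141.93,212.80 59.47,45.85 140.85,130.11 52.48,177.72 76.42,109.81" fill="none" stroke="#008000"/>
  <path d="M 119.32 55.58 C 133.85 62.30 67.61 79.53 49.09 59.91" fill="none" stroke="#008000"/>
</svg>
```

(Gcodetools for Inkscape — laser output)
G21
G90
G00 X141.93 Y17.25
M3 S718
G01 X59.47 Y184.20 F922
G01 X140.85 Y99.94
G01 X52.48 Y52.33
G01 X76.42 Y120.24
G00 X119.32 Y174.47
M3 S718
G01 X117.08 Y168.20 F922
G01 X96.60 Y162.43
G01 X69.92 Y161.59
G01 X49.09 Y170.14
M5
G00 X0.00 Y0.00

1 u = 1 mm; y_m = 230.05 − y.

[1] `<polyline>` open polyline, #008000→cut S718 F922: (141.93,17.25) → (59.47,184.20) → (140.85,99.94) → (52.48,52.33) → (76.42,120.24)

[2] `<path>` cubic bezier, #008000→cut S718 F922: (119.32,174.47) → (117.08,168.20) → (96.60,162.43) → (69.92,161.59) → (49.09,170.14)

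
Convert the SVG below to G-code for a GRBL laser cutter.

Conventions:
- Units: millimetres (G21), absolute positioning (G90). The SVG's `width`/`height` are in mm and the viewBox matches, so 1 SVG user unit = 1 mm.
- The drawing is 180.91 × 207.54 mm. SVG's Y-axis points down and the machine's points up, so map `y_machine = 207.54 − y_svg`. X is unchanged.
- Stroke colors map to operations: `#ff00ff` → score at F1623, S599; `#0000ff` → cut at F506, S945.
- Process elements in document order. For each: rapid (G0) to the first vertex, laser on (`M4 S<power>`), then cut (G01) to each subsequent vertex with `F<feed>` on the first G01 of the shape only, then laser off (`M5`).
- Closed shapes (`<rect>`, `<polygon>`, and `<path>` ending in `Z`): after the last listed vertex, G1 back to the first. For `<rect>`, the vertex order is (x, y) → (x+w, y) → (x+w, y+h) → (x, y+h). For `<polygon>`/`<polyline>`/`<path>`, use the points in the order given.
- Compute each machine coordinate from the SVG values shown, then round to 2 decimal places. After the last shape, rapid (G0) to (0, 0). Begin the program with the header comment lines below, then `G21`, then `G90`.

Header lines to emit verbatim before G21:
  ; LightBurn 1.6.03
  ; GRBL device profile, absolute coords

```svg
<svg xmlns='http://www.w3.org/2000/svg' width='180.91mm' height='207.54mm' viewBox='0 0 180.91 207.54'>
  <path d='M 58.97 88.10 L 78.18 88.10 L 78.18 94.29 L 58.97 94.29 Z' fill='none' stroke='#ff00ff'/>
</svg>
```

Since the viewBox matches the mm dimensions, user units are millimetres directly. The only transform is the Y-flip y_m = 207.54 − y_svg.

Shape 1 is a rectangle drawn with `<path>`. Its stroke #ff00ff means score at S599, F1623. After flipping Y the toolpath is (58.97,119.44) → (78.18,119.44) → (78.18,113.25) → (58.97,113.25) → (58.97,119.44), returning to the start.

; LightBurn 1.6.03
; GRBL device profile, absolute coords
G21
G90
G0 X58.97 Y119.44
M4 S599
G01 X78.18 Y119.44 F1623
G01 X78.18 Y113.25
G01 X58.97 Y113.25
G01 X58.97 Y119.44
M5
G0 X0.00 Y0.00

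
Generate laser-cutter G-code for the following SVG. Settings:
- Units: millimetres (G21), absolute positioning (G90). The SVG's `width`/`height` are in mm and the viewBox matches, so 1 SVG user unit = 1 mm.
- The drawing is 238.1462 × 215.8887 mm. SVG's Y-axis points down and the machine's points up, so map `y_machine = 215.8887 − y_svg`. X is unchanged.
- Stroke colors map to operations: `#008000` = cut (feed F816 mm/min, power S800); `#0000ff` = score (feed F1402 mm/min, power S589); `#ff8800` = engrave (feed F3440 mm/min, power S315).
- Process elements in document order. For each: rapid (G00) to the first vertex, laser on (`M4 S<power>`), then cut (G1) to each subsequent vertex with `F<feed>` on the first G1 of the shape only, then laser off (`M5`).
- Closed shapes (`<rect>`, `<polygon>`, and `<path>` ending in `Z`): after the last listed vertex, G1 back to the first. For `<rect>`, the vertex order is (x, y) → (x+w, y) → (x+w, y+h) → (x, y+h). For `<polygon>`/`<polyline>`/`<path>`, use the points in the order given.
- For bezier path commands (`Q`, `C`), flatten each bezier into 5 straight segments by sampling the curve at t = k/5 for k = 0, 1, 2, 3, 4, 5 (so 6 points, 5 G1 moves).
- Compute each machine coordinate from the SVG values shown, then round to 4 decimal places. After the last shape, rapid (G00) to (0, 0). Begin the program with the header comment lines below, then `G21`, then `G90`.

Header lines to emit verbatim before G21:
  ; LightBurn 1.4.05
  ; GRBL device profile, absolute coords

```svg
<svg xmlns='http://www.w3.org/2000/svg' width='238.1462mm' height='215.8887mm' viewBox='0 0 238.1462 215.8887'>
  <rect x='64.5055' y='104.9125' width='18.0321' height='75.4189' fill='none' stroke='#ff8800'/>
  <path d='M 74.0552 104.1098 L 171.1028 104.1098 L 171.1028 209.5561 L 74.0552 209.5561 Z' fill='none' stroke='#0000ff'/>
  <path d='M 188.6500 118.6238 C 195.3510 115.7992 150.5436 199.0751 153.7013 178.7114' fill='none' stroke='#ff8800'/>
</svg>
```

viewBox `0 0 238.1462 215.8887` with mm width/height → 1 unit = 1 mm. Flip: y_m = 215.8887 − y_svg.

**Shape 1** — `<rect>` rectangle, stroke `#ff8800` → engrave (S315, F3440). Machine vertices: (64.5055,110.9762) → (82.5376,110.9762) → (82.5376,35.5573) → (64.5055,35.5573) → (64.5055,110.9762). Closed: final G1 returns to the first vertex.

**Shape 2** — `<path>` rectangle, stroke `#0000ff` → score (S589, F1402). Machine vertices: (74.0552,111.7789) → (171.1028,111.7789) → (171.1028,6.3326) → (74.0552,6.3326) → (74.0552,111.7789). Closed: final G1 returns to the first vertex.

**Shape 3** — `<path>` cubic bezier, stroke `#ff8800` → engrave (S315, F3440). Control points (SVG): P0=(188.6500,118.6238), P1=(195.3510,115.7992), P2=(150.5436,199.0751), P3=(153.7013,178.7114); sampled at t=k/5. Machine vertices: (188.6500,97.2649) → (187.2854,90.1455) → (178.3335,71.4695) → (166.5690,50.3445) → (156.7667,35.8779) → (153.7013,37.1773). Open path.

; LightBurn 1.4.05
; GRBL device profile, absolute coords
G21
G90
G00 X64.5055 Y110.9762
M4 S315
G1 X82.5376 Y110.9762 F3440
G1 X82.5376 Y35.5573
G1 X64.5055 Y35.5573
G1 X64.5055 Y110.9762
M5
G00 X74.0552 Y111.7789
M4 S589
G1 X171.1028 Y111.7789 F1402
G1 X171.1028 Y6.3326
G1 X74.0552 Y6.3326
G1 X74.0552 Y111.7789
M5
G00 X188.6500 Y97.2649
M4 S315
G1 X187.2854 Y90.1455 F3440
G1 X178.3335 Y71.4695
G1 X166.5690 Y50.3445
G1 X156.7667 Y35.8779
G1 X153.7013 Y37.1773
M5
G00 X0.0000 Y0.0000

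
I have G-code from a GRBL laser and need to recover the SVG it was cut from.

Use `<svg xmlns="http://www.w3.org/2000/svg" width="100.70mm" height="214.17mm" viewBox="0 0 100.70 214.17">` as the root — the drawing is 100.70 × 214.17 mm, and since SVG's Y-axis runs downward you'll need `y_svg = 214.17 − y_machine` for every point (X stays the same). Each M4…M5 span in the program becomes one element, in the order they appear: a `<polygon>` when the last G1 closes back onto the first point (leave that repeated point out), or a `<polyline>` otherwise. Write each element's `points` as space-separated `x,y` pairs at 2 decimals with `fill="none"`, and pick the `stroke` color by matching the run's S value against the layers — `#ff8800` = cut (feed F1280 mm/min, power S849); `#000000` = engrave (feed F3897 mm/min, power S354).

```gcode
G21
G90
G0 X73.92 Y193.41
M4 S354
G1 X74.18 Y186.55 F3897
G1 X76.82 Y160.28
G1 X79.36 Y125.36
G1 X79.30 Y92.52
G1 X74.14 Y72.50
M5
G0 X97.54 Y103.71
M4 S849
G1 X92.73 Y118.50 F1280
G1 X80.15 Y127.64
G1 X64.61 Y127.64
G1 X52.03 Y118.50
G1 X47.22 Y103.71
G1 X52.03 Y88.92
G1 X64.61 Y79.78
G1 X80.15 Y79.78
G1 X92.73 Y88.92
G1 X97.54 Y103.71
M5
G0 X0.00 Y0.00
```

<svg xmlns="http://www.w3.org/2000/svg" width="100.70mm" height="214.17mm" viewBox="0 0 100.70 214.17">
  <polyline points="73.92,20.76 74.18,27.62 76.82,53.89 79.36,88.81 79.30,121.65 74.14,141.67" fill="none" stroke="#000000"/>
  <polygon points="97.54,110.46 92.73,95.67 80.15,86.53 64.61,86.53 52.03,95.67 47.22,110.46 52.03,125.25 64.61,134.39 80.15,134.39 92.73,125.25" fill="none" stroke="#ff8800"/>
</svg>

y_svg = 214.17 − y_m.

[1] S354→`#000000` (engrave); open run; points: 73.92,20.76 74.18,27.62 76.82,53.89 79.36,88.81 79.30,121.65 74.14,141.67

[2] S849→`#ff8800` (cut); closed run; points: 97.54,110.46 92.73,95.67 80.15,86.53 64.61,86.53 52.03,95.67 47.22,110.46 52.03,125.25 64.61,134.39 80.15,134.39 92.73,125.25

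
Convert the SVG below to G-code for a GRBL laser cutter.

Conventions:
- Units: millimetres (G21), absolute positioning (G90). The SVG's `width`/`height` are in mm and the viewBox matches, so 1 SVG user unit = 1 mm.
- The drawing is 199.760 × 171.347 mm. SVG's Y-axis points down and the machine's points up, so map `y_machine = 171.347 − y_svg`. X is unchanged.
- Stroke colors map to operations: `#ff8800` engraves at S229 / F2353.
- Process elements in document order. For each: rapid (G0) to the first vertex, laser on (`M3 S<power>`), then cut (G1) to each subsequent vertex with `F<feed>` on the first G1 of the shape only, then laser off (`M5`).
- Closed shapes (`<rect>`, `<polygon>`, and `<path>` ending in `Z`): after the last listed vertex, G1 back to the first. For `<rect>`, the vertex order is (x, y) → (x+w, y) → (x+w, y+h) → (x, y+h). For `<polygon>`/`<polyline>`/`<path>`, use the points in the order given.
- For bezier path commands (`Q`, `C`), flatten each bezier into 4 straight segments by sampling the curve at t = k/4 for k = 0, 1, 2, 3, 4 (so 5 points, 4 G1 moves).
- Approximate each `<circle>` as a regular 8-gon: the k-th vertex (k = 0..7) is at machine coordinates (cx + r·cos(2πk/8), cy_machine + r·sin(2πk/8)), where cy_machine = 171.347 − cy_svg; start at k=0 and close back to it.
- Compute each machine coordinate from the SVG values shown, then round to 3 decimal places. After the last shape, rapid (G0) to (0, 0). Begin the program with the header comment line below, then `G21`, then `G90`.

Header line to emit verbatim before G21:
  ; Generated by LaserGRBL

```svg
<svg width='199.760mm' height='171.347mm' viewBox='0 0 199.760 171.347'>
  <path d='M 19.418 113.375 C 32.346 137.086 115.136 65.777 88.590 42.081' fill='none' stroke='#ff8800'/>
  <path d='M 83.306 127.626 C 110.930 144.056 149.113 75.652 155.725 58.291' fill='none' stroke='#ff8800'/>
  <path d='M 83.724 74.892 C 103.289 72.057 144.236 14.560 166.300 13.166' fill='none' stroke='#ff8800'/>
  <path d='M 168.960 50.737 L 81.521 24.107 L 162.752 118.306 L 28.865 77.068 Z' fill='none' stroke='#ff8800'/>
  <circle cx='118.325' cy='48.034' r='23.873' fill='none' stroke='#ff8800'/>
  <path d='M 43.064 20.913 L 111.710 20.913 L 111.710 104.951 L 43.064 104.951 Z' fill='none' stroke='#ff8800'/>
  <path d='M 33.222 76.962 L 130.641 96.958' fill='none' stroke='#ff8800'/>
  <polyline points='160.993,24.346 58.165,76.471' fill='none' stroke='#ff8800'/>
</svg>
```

; Generated by LaserGRBL
G21
G90
G0 X19.418 Y57.972
M3 S229
G1 X39.413 Y55.776 F2353
G1 X68.807 Y75.841
G1 X90.799 Y104.795
G1 X88.590 Y129.266
M5
G0 X83.306 Y43.721
M3 S229
G1 X105.346 Y45.182 F2353
G1 X127.395 Y65.717
G1 X145.505 Y92.588
G1 X155.725 Y113.056
M5
G0 X83.724 Y96.455
M3 S229
G1 X101.778 Y107.100 F2353
G1 X124.075 Y127.858
G1 X146.841 Y148.347
G1 X166.300 Y158.181
M5
G0 X168.960 Y120.610
M3 S229
G1 X81.521 Y147.240 F2353
G1 X162.752 Y53.041
G1 X28.865 Y94.279
G1 X168.960 Y120.610
M5
G0 X142.198 Y123.313
M3 S229
G1 X135.206 Y140.194 F2353
G1 X118.325 Y147.186
G1 X101.444 Y140.194
G1 X94.452 Y123.313
G1 X101.444 Y106.432
G1 X118.325 Y99.440
G1 X135.206 Y106.432
G1 X142.198 Y123.313
M5
G0 X43.064 Y150.434
M3 S229
G1 X111.710 Y150.434 F2353
G1 X111.710 Y66.396
G1 X43.064 Y66.396
G1 X43.064 Y150.434
M5
G0 X33.222 Y94.385
M3 S229
G1 X130.641 Y74.389 F2353
M5
G0 X160.993 Y147.001
M3 S229
G1 X58.165 Y94.876 F2353
M5
G0 X0.000 Y0.000

1 u = 1 mm; y_m = 171.347 − y.

[1] `<path>` cubic bezier, #ff8800→engrave S229 F2353: (19.418,57.972) → (39.413,55.776) → (68.807,75.841) → (90.799,104.795) → (88.590,129.266)

[2] `<path>` cubic bezier, #ff8800→engrave S229 F2353: (83.306,43.721) → (105.346,45.182) → (127.395,65.717) → (145.505,92.588) → (155.725,113.056)

[3] `<path>` cubic bezier, #ff8800→engrave S229 F2353: (83.724,96.455) → (101.778,107.100) → (124.075,127.858) → (146.841,148.347) → (166.300,158.181)

[4] `<path>` closed polygon, #ff8800→engrave S229 F2353: (168.960,120.610) → (81.521,147.240) → (162.752,53.041) → (28.865,94.279) → (168.960,120.610) (closed)

[5] `<circle>` circle, #ff8800→engrave S229 F2353: (142.198,123.313) → (135.206,140.194) → (118.325,147.186) → (101.444,140.194) → (94.452,123.313) → (101.444,106.432) → (118.325,99.440) → (135.206,106.432) → (142.198,123.313) (closed)

[6] `<path>` rectangle, #ff8800→engrave S229 F2353: (43.064,150.434) → (111.710,150.434) → (111.710,66.396) → (43.064,66.396) → (43.064,150.434) (closed)

[7] `<path>` line segment, #ff8800→engrave S229 F2353: (33.222,94.385) → (130.641,74.389)

[8] `<polyline>` line segment, #ff8800→engrave S229 F2353: (160.993,147.001) → (58.165,94.876)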